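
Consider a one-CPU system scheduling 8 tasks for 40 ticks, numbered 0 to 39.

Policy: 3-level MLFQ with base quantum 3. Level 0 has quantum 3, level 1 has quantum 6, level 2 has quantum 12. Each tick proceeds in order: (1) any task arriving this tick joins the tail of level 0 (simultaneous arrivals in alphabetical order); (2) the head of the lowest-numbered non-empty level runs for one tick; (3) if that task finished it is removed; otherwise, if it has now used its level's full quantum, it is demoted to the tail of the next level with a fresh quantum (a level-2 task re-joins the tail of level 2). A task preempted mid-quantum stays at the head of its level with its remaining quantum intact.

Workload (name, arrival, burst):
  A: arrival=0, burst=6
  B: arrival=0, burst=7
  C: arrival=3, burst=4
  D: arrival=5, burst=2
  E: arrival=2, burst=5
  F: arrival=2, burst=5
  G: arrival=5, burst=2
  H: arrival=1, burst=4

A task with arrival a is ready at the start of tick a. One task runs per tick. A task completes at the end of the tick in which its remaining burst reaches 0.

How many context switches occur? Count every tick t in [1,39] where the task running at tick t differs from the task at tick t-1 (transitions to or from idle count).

context switches = 14

t=0: L0/L1/L2 = AB/-/- → run A
t=1: L0/L1/L2 = ABH/-/- → run A
t=2: L0/L1/L2 = ABHEF/-/- → run A
t=3: L0/L1/L2 = BHEFC/A/- → run B
t=4: L0/L1/L2 = BHEFC/A/- → run B
t=5: L0/L1/L2 = BHEFCDG/A/- → run B
t=6: L0/L1/L2 = HEFCDG/AB/- → run H
t=7: L0/L1/L2 = HEFCDG/AB/- → run H
t=8: L0/L1/L2 = HEFCDG/AB/- → run H
t=9: L0/L1/L2 = EFCDG/ABH/- → run E
t=10: L0/L1/L2 = EFCDG/ABH/- → run E
t=11: L0/L1/L2 = EFCDG/ABH/- → run E
t=12: L0/L1/L2 = FCDG/ABHE/- → run F
t=13: L0/L1/L2 = FCDG/ABHE/- → run F
t=14: L0/L1/L2 = FCDG/ABHE/- → run F
t=15: L0/L1/L2 = CDG/ABHEF/- → run C
t=16: L0/L1/L2 = CDG/ABHEF/- → run C
t=17: L0/L1/L2 = CDG/ABHEF/- → run C
t=18: L0/L1/L2 = DG/ABHEFC/- → run D
t=19: L0/L1/L2 = DG/ABHEFC/- → run D
t=20: L0/L1/L2 = G/ABHEFC/- → run G
t=21: L0/L1/L2 = G/ABHEFC/- → run G
t=22: L0/L1/L2 = -/ABHEFC/- → run A
t=23: L0/L1/L2 = -/ABHEFC/- → run A
t=24: L0/L1/L2 = -/ABHEFC/- → run A
t=25: L0/L1/L2 = -/BHEFC/- → run B
t=26: L0/L1/L2 = -/BHEFC/- → run B
t=27: L0/L1/L2 = -/BHEFC/- → run B
t=28: L0/L1/L2 = -/BHEFC/- → run B
t=29: L0/L1/L2 = -/HEFC/- → run H
t=30: L0/L1/L2 = -/EFC/- → run E
t=31: L0/L1/L2 = -/EFC/- → run E
t=32: L0/L1/L2 = -/FC/- → run F
t=33: L0/L1/L2 = -/FC/- → run F
t=34: L0/L1/L2 = -/C/- → run C
t=35: (idle)
t=36: (idle)
t=37: (idle)
t=38: (idle)
t=39: (idle)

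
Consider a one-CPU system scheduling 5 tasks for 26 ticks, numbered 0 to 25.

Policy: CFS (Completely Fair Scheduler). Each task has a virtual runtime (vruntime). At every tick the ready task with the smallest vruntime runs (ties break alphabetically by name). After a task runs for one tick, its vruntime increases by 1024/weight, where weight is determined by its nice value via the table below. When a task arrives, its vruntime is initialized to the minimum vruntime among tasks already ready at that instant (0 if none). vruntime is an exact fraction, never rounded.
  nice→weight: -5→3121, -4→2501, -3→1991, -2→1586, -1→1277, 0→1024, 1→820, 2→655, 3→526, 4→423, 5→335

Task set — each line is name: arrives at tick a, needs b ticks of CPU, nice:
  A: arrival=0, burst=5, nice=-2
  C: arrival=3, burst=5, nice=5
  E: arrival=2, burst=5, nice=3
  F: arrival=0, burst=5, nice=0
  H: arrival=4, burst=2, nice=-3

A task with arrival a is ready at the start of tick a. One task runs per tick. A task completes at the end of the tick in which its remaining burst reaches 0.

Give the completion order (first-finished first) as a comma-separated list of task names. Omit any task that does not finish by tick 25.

completion order = H, A, F, E, C

t=0: vr[A=0 F=0] → run A
t=1: vr[A=512/793 F=0] → run F
t=2: vr[A=512/793 E=512/793 F=1] → run A
t=3: vr[A=1024/793 C=512/793 E=512/793 F=1] → run C
t=4: vr[A=1024/793 C=983552/265655 E=512/793 F=1 H=512/793] → run E
t=5: vr[A=1024/793 C=983552/265655 E=540672/208559 F=1 H=512/793] → run H
t=6: vr[A=1024/793 C=983552/265655 E=540672/208559 F=1 H=1831424/1578863] → run F
t=7: vr[A=1024/793 C=983552/265655 E=540672/208559 F=2 H=1831424/1578863] → run H
t=8: vr[A=1024/793 C=983552/265655 E=540672/208559 F=2] → run A
t=9: vr[A=1536/793 C=983552/265655 E=540672/208559 F=2] → run A
t=10: vr[A=2048/793 C=983552/265655 E=540672/208559 F=2] → run F
t=11: vr[A=2048/793 C=983552/265655 E=540672/208559 F=3] → run A
t=12: vr[C=983552/265655 E=540672/208559 F=3] → run E
t=13: vr[C=983552/265655 E=946688/208559 F=3] → run F
t=14: vr[C=983552/265655 E=946688/208559 F=4] → run C
t=15: vr[C=1795584/265655 E=946688/208559 F=4] → run F
t=16: vr[C=1795584/265655 E=946688/208559] → run E
t=17: vr[C=1795584/265655 E=1352704/208559] → run E
t=18: vr[C=1795584/265655 E=1758720/208559] → run C
t=19: vr[C=2607616/265655 E=1758720/208559] → run E
t=20: vr[C=2607616/265655] → run C
t=21: vr[C=3419648/265655] → run C
t=22: (idle)
t=23: (idle)
t=24: (idle)
t=25: (idle)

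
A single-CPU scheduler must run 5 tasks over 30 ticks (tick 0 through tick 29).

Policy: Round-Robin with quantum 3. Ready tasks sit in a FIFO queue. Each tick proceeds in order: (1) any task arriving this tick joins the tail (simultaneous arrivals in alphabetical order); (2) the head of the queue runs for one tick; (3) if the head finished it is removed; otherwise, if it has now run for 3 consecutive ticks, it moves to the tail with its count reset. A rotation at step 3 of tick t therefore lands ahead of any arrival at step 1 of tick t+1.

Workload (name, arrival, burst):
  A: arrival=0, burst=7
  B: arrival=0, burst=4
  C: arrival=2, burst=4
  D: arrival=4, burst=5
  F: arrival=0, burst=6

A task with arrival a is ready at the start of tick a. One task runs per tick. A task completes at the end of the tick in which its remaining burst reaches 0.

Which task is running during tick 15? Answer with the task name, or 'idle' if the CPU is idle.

running at tick 15 = D

t=0: queue=[A,B,F] q_used=0 → run A
t=1: queue=[A,B,F] q_used=1 → run A
t=2: queue=[A,B,F,C] q_used=2 → run A
t=3: queue=[B,F,C,A] q_used=0 → run B
t=4: queue=[B,F,C,A,D] q_used=1 → run B
t=5: queue=[B,F,C,A,D] q_used=2 → run B
t=6: queue=[F,C,A,D,B] q_used=0 → run F
t=7: queue=[F,C,A,D,B] q_used=1 → run F
t=8: queue=[F,C,A,D,B] q_used=2 → run F
t=9: queue=[C,A,D,B,F] q_used=0 → run C
t=10: queue=[C,A,D,B,F] q_used=1 → run C
t=11: queue=[C,A,D,B,F] q_used=2 → run C
t=12: queue=[A,D,B,F,C] q_used=0 → run A
t=13: queue=[A,D,B,F,C] q_used=1 → run A
t=14: queue=[A,D,B,F,C] q_used=2 → run A
t=15: queue=[D,B,F,C,A] q_used=0 → run D
t=16: queue=[D,B,F,C,A] q_used=1 → run D
t=17: queue=[D,B,F,C,A] q_used=2 → run D
t=18: queue=[B,F,C,A,D] q_used=0 → run B
t=19: queue=[F,C,A,D] q_used=0 → run F
t=20: queue=[F,C,A,D] q_used=1 → run F
t=21: queue=[F,C,A,D] q_used=2 → run F
t=22: queue=[C,A,D] q_used=0 → run C
t=23: queue=[A,D] q_used=0 → run A
t=24: queue=[D] q_used=0 → run D
t=25: queue=[D] q_used=1 → run D
t=26: (idle)
t=27: (idle)
t=28: (idle)
t=29: (idle)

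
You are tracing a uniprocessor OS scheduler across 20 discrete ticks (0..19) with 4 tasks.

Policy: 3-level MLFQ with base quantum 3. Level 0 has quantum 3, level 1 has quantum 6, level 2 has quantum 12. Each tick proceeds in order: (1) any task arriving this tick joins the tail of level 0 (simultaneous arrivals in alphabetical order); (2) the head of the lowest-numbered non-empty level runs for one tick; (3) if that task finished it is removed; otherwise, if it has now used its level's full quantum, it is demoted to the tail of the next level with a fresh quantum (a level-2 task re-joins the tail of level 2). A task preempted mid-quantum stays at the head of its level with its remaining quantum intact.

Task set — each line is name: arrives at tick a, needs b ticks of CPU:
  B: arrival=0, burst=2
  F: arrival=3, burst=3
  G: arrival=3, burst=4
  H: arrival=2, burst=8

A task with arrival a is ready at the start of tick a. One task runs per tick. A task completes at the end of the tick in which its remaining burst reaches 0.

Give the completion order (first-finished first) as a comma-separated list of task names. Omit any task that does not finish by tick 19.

completion order = B, F, H, G

t=0: L0/L1/L2 = B/-/- → run B
t=1: L0/L1/L2 = B/-/- → run B
t=2: L0/L1/L2 = H/-/- → run H
t=3: L0/L1/L2 = HFG/-/- → run H
t=4: L0/L1/L2 = HFG/-/- → run H
t=5: L0/L1/L2 = FG/H/- → run F
t=6: L0/L1/L2 = FG/H/- → run F
t=7: L0/L1/L2 = FG/H/- → run F
t=8: L0/L1/L2 = G/H/- → run G
t=9: L0/L1/L2 = G/H/- → run G
t=10: L0/L1/L2 = G/H/- → run G
t=11: L0/L1/L2 = -/HG/- → run H
t=12: L0/L1/L2 = -/HG/- → run H
t=13: L0/L1/L2 = -/HG/- → run H
t=14: L0/L1/L2 = -/HG/- → run H
t=15: L0/L1/L2 = -/HG/- → run H
t=16: L0/L1/L2 = -/G/- → run G
t=17: (idle)
t=18: (idle)
t=19: (idle)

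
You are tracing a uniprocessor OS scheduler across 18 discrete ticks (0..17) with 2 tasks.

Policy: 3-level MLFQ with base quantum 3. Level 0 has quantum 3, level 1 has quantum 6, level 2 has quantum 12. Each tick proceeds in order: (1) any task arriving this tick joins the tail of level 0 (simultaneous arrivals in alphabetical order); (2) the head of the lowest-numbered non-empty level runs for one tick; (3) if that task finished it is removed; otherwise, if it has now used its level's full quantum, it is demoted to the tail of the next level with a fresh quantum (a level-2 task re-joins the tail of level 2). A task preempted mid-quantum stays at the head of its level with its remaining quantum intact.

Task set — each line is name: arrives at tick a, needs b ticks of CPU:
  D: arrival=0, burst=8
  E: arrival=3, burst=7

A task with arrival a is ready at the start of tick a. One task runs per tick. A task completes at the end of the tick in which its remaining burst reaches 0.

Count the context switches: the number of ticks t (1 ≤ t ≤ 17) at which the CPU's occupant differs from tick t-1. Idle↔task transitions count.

context switches = 4

t=0: L0/L1/L2 = D/-/- → run D
t=1: L0/L1/L2 = D/-/- → run D
t=2: L0/L1/L2 = D/-/- → run D
t=3: L0/L1/L2 = E/D/- → run E
t=4: L0/L1/L2 = E/D/- → run E
t=5: L0/L1/L2 = E/D/- → run E
t=6: L0/L1/L2 = -/DE/- → run D
t=7: L0/L1/L2 = -/DE/- → run D
t=8: L0/L1/L2 = -/DE/- → run D
t=9: L0/L1/L2 = -/DE/- → run D
t=10: L0/L1/L2 = -/DE/- → run D
t=11: L0/L1/L2 = -/E/- → run E
t=12: L0/L1/L2 = -/E/- → run E
t=13: L0/L1/L2 = -/E/- → run E
t=14: L0/L1/L2 = -/E/- → run E
t=15: (idle)
t=16: (idle)
t=17: (idle)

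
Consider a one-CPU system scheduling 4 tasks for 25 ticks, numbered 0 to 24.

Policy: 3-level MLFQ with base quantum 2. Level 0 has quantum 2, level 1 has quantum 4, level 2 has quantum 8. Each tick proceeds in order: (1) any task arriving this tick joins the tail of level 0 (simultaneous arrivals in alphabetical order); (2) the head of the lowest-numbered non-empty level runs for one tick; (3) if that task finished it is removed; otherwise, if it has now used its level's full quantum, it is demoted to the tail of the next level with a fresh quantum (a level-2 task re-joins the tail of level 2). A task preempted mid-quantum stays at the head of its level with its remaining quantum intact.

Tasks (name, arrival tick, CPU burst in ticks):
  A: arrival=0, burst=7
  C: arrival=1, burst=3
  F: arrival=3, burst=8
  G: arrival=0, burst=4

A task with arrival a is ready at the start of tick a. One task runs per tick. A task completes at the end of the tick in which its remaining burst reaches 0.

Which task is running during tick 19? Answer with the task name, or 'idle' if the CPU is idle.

t=0: L0/L1/L2 = AG/-/- → run A
t=1: L0/L1/L2 = AGC/-/- → run A
t=2: L0/L1/L2 = GC/A/- → run G
t=3: L0/L1/L2 = GCF/A/- → run G
t=4: L0/L1/L2 = CF/AG/- → run C
t=5: L0/L1/L2 = CF/AG/- → run C
t=6: L0/L1/L2 = F/AGC/- → run F
t=7: L0/L1/L2 = F/AGC/- → run F
t=8: L0/L1/L2 = -/AGCF/- → run A
t=9: L0/L1/L2 = -/AGCF/- → run A
t=10: L0/L1/L2 = -/AGCF/- → run A
t=11: L0/L1/L2 = -/AGCF/- → run A
t=12: L0/L1/L2 = -/GCF/A → run G
t=13: L0/L1/L2 = -/GCF/A → run G
t=14: L0/L1/L2 = -/CF/A → run C
t=15: L0/L1/L2 = -/F/A → run F
t=16: L0/L1/L2 = -/F/A → run F
t=17: L0/L1/L2 = -/F/A → run F
t=18: L0/L1/L2 = -/F/A → run F
t=19: L0/L1/L2 = -/-/AF → run A
t=20: L0/L1/L2 = -/-/F → run F
t=21: L0/L1/L2 = -/-/F → run F
t=22: (idle)
t=23: (idle)
t=24: (idle)

running at tick 19 = A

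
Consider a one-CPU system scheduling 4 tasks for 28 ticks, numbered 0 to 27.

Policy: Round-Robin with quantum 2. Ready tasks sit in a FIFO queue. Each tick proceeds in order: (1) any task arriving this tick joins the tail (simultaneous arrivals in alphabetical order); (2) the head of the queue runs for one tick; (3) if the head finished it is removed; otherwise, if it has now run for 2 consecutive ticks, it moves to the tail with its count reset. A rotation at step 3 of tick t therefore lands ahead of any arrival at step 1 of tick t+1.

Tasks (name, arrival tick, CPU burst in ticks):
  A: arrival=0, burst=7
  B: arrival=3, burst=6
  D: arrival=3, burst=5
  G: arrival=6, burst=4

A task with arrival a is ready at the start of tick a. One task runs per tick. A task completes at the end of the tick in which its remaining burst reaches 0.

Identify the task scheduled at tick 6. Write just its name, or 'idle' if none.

t=0: queue=[A] q_used=0 → run A
t=1: queue=[A] q_used=1 → run A
t=2: queue=[A] q_used=0 → run A
t=3: queue=[A,B,D] q_used=1 → run A
t=4: queue=[B,D,A] q_used=0 → run B
t=5: queue=[B,D,A] q_used=1 → run B
t=6: queue=[D,A,B,G] q_used=0 → run D
t=7: queue=[D,A,B,G] q_used=1 → run D
t=8: queue=[A,B,G,D] q_used=0 → run A
t=9: queue=[A,B,G,D] q_used=1 → run A
t=10: queue=[B,G,D,A] q_used=0 → run B
t=11: queue=[B,G,D,A] q_used=1 → run B
t=12: queue=[G,D,A,B] q_used=0 → run G
t=13: queue=[G,D,A,B] q_used=1 → run G
t=14: queue=[D,A,B,G] q_used=0 → run D
t=15: queue=[D,A,B,G] q_used=1 → run D
t=16: queue=[A,B,G,D] q_used=0 → run A
t=17: queue=[B,G,D] q_used=0 → run B
t=18: queue=[B,G,D] q_used=1 → run B
t=19: queue=[G,D] q_used=0 → run G
t=20: queue=[G,D] q_used=1 → run G
t=21: queue=[D] q_used=0 → run D
t=22: (idle)
t=23: (idle)
t=24: (idle)
t=25: (idle)
t=26: (idle)
t=27: (idle)

running at tick 6 = D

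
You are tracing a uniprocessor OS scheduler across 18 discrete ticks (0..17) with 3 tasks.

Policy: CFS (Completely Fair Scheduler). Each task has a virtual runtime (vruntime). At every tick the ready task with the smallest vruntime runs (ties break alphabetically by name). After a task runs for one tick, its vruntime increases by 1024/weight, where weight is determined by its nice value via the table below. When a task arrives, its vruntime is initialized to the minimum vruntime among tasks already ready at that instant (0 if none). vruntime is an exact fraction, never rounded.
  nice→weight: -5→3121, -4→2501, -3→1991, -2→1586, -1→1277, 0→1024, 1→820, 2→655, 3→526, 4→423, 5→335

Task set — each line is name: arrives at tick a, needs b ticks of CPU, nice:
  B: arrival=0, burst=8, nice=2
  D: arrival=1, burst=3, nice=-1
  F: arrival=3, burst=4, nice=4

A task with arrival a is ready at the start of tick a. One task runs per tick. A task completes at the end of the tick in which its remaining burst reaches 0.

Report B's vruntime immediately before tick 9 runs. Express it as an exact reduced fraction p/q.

vruntime(B, start of tick 9) = 4096/655

t=0: vr[B=0] → run B
t=1: vr[B=1024/655 D=1024/655] → run B
t=2: vr[B=2048/655 D=1024/655] → run D
t=3: vr[B=2048/655 D=1978368/836435 F=1978368/836435] → run D
t=4: vr[B=2048/655 D=2649088/836435 F=1978368/836435] → run F
t=5: vr[B=2048/655 D=2649088/836435 F=1693359104/353812005] → run B
t=6: vr[B=3072/655 D=2649088/836435 F=1693359104/353812005] → run D
t=7: vr[B=3072/655 F=1693359104/353812005] → run B
t=8: vr[B=4096/655 F=1693359104/353812005] → run F
t=9: vr[B=4096/655 F=2549868544/353812005] → run B
t=10: vr[B=1024/131 F=2549868544/353812005] → run F
t=11: vr[B=1024/131 F=1135459328/117937335] → run B
t=12: vr[B=6144/655 F=1135459328/117937335] → run B
t=13: vr[B=7168/655 F=1135459328/117937335] → run F
t=14: vr[B=7168/655] → run B
t=15: (idle)
t=16: (idle)
t=17: (idle)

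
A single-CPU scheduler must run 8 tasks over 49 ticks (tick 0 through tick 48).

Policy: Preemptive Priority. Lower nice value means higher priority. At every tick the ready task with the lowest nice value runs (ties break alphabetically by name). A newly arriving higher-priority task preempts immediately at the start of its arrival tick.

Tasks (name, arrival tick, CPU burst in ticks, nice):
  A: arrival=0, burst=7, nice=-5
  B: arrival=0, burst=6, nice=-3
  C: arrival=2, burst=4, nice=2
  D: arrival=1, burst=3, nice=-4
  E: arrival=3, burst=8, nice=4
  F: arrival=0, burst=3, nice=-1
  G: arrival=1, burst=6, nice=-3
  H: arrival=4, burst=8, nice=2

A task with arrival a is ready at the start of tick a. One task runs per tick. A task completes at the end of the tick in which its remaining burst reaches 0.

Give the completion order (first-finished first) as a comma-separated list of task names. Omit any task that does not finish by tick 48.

t=0: ready={A,B,F} → run A
t=1: ready={A,B,D,F,G} → run A
t=2: ready={A,B,C,D,F,G} → run A
t=3: ready={A,B,C,D,E,F,G} → run A
t=4: ready={A,B,C,D,E,F,G,H} → run A
t=5: ready={A,B,C,D,E,F,G,H} → run A
t=6: ready={A,B,C,D,E,F,G,H} → run A
t=7: ready={B,C,D,E,F,G,H} → run D
t=8: ready={B,C,D,E,F,G,H} → run D
t=9: ready={B,C,D,E,F,G,H} → run D
t=10: ready={B,C,E,F,G,H} → run B
t=11: ready={B,C,E,F,G,H} → run B
t=12: ready={B,C,E,F,G,H} → run B
t=13: ready={B,C,E,F,G,H} → run B
t=14: ready={B,C,E,F,G,H} → run B
t=15: ready={B,C,E,F,G,H} → run B
t=16: ready={C,E,F,G,H} → run G
t=17: ready={C,E,F,G,H} → run G
t=18: ready={C,E,F,G,H} → run G
t=19: ready={C,E,F,G,H} → run G
t=20: ready={C,E,F,G,H} → run G
t=21: ready={C,E,F,G,H} → run G
t=22: ready={C,E,F,H} → run F
t=23: ready={C,E,F,H} → run F
t=24: ready={C,E,F,H} → run F
t=25: ready={C,E,H} → run C
t=26: ready={C,E,H} → run C
t=27: ready={C,E,H} → run C
t=28: ready={C,E,H} → run C
t=29: ready={E,H} → run H
t=30: ready={E,H} → run H
t=31: ready={E,H} → run H
t=32: ready={E,H} → run H
t=33: ready={E,H} → run H
t=34: ready={E,H} → run H
t=35: ready={E,H} → run H
t=36: ready={E,H} → run H
t=37: ready={E} → run E
t=38: ready={E} → run E
t=39: ready={E} → run E
t=40: ready={E} → run E
t=41: ready={E} → run E
t=42: ready={E} → run E
t=43: ready={E} → run E
t=44: ready={E} → run E
t=45: (idle)
t=46: (idle)
t=47: (idle)
t=48: (idle)

completion order = A, D, B, G, F, C, H, E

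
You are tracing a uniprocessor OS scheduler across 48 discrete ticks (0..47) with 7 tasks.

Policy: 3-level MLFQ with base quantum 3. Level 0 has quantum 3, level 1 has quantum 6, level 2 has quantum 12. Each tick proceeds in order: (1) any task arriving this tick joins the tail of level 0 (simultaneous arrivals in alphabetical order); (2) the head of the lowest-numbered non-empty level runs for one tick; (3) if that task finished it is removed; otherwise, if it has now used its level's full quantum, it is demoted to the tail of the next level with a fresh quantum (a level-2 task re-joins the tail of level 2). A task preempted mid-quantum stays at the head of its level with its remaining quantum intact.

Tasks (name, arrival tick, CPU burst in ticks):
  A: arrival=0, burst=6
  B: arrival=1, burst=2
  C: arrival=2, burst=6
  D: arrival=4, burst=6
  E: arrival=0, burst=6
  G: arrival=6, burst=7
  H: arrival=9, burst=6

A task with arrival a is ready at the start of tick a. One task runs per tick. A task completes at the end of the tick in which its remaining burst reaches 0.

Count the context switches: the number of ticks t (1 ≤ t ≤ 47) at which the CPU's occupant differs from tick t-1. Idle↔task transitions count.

t=0: L0/L1/L2 = AE/-/- → run A
t=1: L0/L1/L2 = AEB/-/- → run A
t=2: L0/L1/L2 = AEBC/-/- → run A
t=3: L0/L1/L2 = EBC/A/- → run E
t=4: L0/L1/L2 = EBCD/A/- → run E
t=5: L0/L1/L2 = EBCD/A/- → run E
t=6: L0/L1/L2 = BCDG/AE/- → run B
t=7: L0/L1/L2 = BCDG/AE/- → run B
t=8: L0/L1/L2 = CDG/AE/- → run C
t=9: L0/L1/L2 = CDGH/AE/- → run C
t=10: L0/L1/L2 = CDGH/AE/- → run C
t=11: L0/L1/L2 = DGH/AEC/- → run D
t=12: L0/L1/L2 = DGH/AEC/- → run D
t=13: L0/L1/L2 = DGH/AEC/- → run D
t=14: L0/L1/L2 = GH/AECD/- → run G
t=15: L0/L1/L2 = GH/AECD/- → run G
t=16: L0/L1/L2 = GH/AECD/- → run G
t=17: L0/L1/L2 = H/AECDG/- → run H
t=18: L0/L1/L2 = H/AECDG/- → run H
t=19: L0/L1/L2 = H/AECDG/- → run H
t=20: L0/L1/L2 = -/AECDGH/- → run A
t=21: L0/L1/L2 = -/AECDGH/- → run A
t=22: L0/L1/L2 = -/AECDGH/- → run A
t=23: L0/L1/L2 = -/ECDGH/- → run E
t=24: L0/L1/L2 = -/ECDGH/- → run E
t=25: L0/L1/L2 = -/ECDGH/- → run E
t=26: L0/L1/L2 = -/CDGH/- → run C
t=27: L0/L1/L2 = -/CDGH/- → run C
t=28: L0/L1/L2 = -/CDGH/- → run C
t=29: L0/L1/L2 = -/DGH/- → run D
t=30: L0/L1/L2 = -/DGH/- → run D
t=31: L0/L1/L2 = -/DGH/- → run D
t=32: L0/L1/L2 = -/GH/- → run G
t=33: L0/L1/L2 = -/GH/- → run G
t=34: L0/L1/L2 = -/GH/- → run G
t=35: L0/L1/L2 = -/GH/- → run G
t=36: L0/L1/L2 = -/H/- → run H
t=37: L0/L1/L2 = -/H/- → run H
t=38: L0/L1/L2 = -/H/- → run H
t=39: (idle)
t=40: (idle)
t=41: (idle)
t=42: (idle)
t=43: (idle)
t=44: (idle)
t=45: (idle)
t=46: (idle)
t=47: (idle)

context switches = 13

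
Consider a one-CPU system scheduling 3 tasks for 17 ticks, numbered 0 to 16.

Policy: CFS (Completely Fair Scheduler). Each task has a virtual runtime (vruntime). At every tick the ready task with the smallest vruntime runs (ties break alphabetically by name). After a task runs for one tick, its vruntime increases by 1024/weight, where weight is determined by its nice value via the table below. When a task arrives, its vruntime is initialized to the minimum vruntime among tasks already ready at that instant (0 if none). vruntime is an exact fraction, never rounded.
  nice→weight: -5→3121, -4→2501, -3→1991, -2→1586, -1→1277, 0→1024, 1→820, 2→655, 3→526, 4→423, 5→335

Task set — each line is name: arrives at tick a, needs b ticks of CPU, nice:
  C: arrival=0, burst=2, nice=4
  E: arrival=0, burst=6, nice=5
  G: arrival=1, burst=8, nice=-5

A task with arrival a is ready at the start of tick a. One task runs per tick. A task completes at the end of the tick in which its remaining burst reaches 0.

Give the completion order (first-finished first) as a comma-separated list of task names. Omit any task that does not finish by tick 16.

completion order = G, C, E

t=0: vr[C=0 E=0] → run C
t=1: vr[C=1024/423 E=0 G=0] → run E
t=2: vr[C=1024/423 E=1024/335 G=0] → run G
t=3: vr[C=1024/423 E=1024/335 G=1024/3121] → run G
t=4: vr[C=1024/423 E=1024/335 G=2048/3121] → run G
t=5: vr[C=1024/423 E=1024/335 G=3072/3121] → run G
t=6: vr[C=1024/423 E=1024/335 G=4096/3121] → run G
t=7: vr[C=1024/423 E=1024/335 G=5120/3121] → run G
t=8: vr[C=1024/423 E=1024/335 G=6144/3121] → run G
t=9: vr[C=1024/423 E=1024/335 G=7168/3121] → run G
t=10: vr[C=1024/423 E=1024/335] → run C
t=11: vr[E=1024/335] → run E
t=12: vr[E=2048/335] → run E
t=13: vr[E=3072/335] → run E
t=14: vr[E=4096/335] → run E
t=15: vr[E=1024/67] → run E
t=16: (idle)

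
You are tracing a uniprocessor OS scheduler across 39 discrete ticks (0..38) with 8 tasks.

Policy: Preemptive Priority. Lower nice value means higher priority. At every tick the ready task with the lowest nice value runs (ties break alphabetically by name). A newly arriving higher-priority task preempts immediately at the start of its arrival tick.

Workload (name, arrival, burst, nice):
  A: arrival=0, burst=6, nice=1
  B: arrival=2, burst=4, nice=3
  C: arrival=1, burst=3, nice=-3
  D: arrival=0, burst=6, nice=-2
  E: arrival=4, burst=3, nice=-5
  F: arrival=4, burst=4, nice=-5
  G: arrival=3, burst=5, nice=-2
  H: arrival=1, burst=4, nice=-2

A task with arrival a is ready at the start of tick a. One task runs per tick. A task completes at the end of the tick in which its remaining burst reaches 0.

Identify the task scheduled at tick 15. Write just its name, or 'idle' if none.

running at tick 15 = D

t=0: ready={A,D} → run D
t=1: ready={A,C,D,H} → run C
t=2: ready={A,B,C,D,H} → run C
t=3: ready={A,B,C,D,G,H} → run C
t=4: ready={A,B,D,E,F,G,H} → run E
t=5: ready={A,B,D,E,F,G,H} → run E
t=6: ready={A,B,D,E,F,G,H} → run E
t=7: ready={A,B,D,F,G,H} → run F
t=8: ready={A,B,D,F,G,H} → run F
t=9: ready={A,B,D,F,G,H} → run F
t=10: ready={A,B,D,F,G,H} → run F
t=11: ready={A,B,D,G,H} → run D
t=12: ready={A,B,D,G,H} → run D
t=13: ready={A,B,D,G,H} → run D
t=14: ready={A,B,D,G,H} → run D
t=15: ready={A,B,D,G,H} → run D
t=16: ready={A,B,G,H} → run G
t=17: ready={A,B,G,H} → run G
t=18: ready={A,B,G,H} → run G
t=19: ready={A,B,G,H} → run G
t=20: ready={A,B,G,H} → run G
t=21: ready={A,B,H} → run H
t=22: ready={A,B,H} → run H
t=23: ready={A,B,H} → run H
t=24: ready={A,B,H} → run H
t=25: ready={A,B} → run A
t=26: ready={A,B} → run A
t=27: ready={A,B} → run A
t=28: ready={A,B} → run A
t=29: ready={A,B} → run A
t=30: ready={A,B} → run A
t=31: ready={B} → run B
t=32: ready={B} → run B
t=33: ready={B} → run B
t=34: ready={B} → run B
t=35: (idle)
t=36: (idle)
t=37: (idle)
t=38: (idle)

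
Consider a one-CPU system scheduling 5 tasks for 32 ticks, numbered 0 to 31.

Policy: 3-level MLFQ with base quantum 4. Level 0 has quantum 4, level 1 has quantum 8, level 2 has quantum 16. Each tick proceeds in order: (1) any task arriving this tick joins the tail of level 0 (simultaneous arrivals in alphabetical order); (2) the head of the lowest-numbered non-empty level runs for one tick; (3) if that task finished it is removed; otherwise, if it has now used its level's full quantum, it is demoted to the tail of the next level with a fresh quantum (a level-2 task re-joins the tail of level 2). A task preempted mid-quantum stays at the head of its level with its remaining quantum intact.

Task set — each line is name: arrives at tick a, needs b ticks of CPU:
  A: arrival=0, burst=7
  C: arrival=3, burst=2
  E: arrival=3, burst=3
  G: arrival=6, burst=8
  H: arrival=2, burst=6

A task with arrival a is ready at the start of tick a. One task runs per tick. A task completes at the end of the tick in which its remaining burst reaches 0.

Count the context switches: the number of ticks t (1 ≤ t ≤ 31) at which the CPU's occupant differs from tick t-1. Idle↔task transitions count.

context switches = 8

t=0: L0/L1/L2 = A/-/- → run A
t=1: L0/L1/L2 = A/-/- → run A
t=2: L0/L1/L2 = AH/-/- → run A
t=3: L0/L1/L2 = AHCE/-/- → run A
t=4: L0/L1/L2 = HCE/A/- → run H
t=5: L0/L1/L2 = HCE/A/- → run H
t=6: L0/L1/L2 = HCEG/A/- → run H
t=7: L0/L1/L2 = HCEG/A/- → run H
t=8: L0/L1/L2 = CEG/AH/- → run C
t=9: L0/L1/L2 = CEG/AH/- → run C
t=10: L0/L1/L2 = EG/AH/- → run E
t=11: L0/L1/L2 = EG/AH/- → run E
t=12: L0/L1/L2 = EG/AH/- → run E
t=13: L0/L1/L2 = G/AH/- → run G
t=14: L0/L1/L2 = G/AH/- → run G
t=15: L0/L1/L2 = G/AH/- → run G
t=16: L0/L1/L2 = G/AH/- → run G
t=17: L0/L1/L2 = -/AHG/- → run A
t=18: L0/L1/L2 = -/AHG/- → run A
t=19: L0/L1/L2 = -/AHG/- → run A
t=20: L0/L1/L2 = -/HG/- → run H
t=21: L0/L1/L2 = -/HG/- → run H
t=22: L0/L1/L2 = -/G/- → run G
t=23: L0/L1/L2 = -/G/- → run G
t=24: L0/L1/L2 = -/G/- → run G
t=25: L0/L1/L2 = -/G/- → run G
t=26: (idle)
t=27: (idle)
t=28: (idle)
t=29: (idle)
t=30: (idle)
t=31: (idle)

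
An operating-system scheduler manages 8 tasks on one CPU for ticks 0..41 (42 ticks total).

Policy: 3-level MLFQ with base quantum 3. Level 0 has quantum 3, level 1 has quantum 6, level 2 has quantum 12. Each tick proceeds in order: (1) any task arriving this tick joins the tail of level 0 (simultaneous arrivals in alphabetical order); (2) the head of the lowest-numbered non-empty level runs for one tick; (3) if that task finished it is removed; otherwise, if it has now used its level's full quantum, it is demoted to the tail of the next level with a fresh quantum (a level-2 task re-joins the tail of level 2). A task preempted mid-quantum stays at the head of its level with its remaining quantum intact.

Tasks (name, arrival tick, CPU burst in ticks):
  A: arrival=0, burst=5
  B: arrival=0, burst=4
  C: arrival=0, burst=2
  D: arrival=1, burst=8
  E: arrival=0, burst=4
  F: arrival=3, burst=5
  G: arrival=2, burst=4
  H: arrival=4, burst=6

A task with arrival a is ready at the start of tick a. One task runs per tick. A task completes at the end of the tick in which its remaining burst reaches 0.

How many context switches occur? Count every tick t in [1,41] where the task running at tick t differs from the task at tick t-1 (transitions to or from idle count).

context switches = 15

t=0: L0/L1/L2 = ABCE/-/- → run A
t=1: L0/L1/L2 = ABCED/-/- → run A
t=2: L0/L1/L2 = ABCEDG/-/- → run A
t=3: L0/L1/L2 = BCEDGF/A/- → run B
t=4: L0/L1/L2 = BCEDGFH/A/- → run B
t=5: L0/L1/L2 = BCEDGFH/A/- → run B
t=6: L0/L1/L2 = CEDGFH/AB/- → run C
t=7: L0/L1/L2 = CEDGFH/AB/- → run C
t=8: L0/L1/L2 = EDGFH/AB/- → run E
t=9: L0/L1/L2 = EDGFH/AB/- → run E
t=10: L0/L1/L2 = EDGFH/AB/- → run E
t=11: L0/L1/L2 = DGFH/ABE/- → run D
t=12: L0/L1/L2 = DGFH/ABE/- → run D
t=13: L0/L1/L2 = DGFH/ABE/- → run D
t=14: L0/L1/L2 = GFH/ABED/- → run G
t=15: L0/L1/L2 = GFH/ABED/- → run G
t=16: L0/L1/L2 = GFH/ABED/- → run G
t=17: L0/L1/L2 = FH/ABEDG/- → run F
t=18: L0/L1/L2 = FH/ABEDG/- → run F
t=19: L0/L1/L2 = FH/ABEDG/- → run F
t=20: L0/L1/L2 = H/ABEDGF/- → run H
t=21: L0/L1/L2 = H/ABEDGF/- → run H
t=22: L0/L1/L2 = H/ABEDGF/- → run H
t=23: L0/L1/L2 = -/ABEDGFH/- → run A
t=24: L0/L1/L2 = -/ABEDGFH/- → run A
t=25: L0/L1/L2 = -/BEDGFH/- → run B
t=26: L0/L1/L2 = -/EDGFH/- → run E
t=27: L0/L1/L2 = -/DGFH/- → run D
t=28: L0/L1/L2 = -/DGFH/- → run D
t=29: L0/L1/L2 = -/DGFH/- → run D
t=30: L0/L1/L2 = -/DGFH/- → run D
t=31: L0/L1/L2 = -/DGFH/- → run D
t=32: L0/L1/L2 = -/GFH/- → run G
t=33: L0/L1/L2 = -/FH/- → run F
t=34: L0/L1/L2 = -/FH/- → run F
t=35: L0/L1/L2 = -/H/- → run H
t=36: L0/L1/L2 = -/H/- → run H
t=37: L0/L1/L2 = -/H/- → run H
t=38: (idle)
t=39: (idle)
t=40: (idle)
t=41: (idle)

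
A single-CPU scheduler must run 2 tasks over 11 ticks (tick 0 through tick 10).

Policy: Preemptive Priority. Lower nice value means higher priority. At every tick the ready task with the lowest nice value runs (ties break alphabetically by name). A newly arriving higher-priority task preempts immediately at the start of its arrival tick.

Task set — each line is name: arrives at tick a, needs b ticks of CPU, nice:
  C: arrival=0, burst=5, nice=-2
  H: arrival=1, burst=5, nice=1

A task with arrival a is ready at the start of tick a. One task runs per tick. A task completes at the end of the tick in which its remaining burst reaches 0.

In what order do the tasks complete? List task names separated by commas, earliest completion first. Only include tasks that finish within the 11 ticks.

t=0: ready={C} → run C
t=1: ready={C,H} → run C
t=2: ready={C,H} → run C
t=3: ready={C,H} → run C
t=4: ready={C,H} → run C
t=5: ready={H} → run H
t=6: ready={H} → run H
t=7: ready={H} → run H
t=8: ready={H} → run H
t=9: ready={H} → run H
t=10: (idle)

completion order = C, H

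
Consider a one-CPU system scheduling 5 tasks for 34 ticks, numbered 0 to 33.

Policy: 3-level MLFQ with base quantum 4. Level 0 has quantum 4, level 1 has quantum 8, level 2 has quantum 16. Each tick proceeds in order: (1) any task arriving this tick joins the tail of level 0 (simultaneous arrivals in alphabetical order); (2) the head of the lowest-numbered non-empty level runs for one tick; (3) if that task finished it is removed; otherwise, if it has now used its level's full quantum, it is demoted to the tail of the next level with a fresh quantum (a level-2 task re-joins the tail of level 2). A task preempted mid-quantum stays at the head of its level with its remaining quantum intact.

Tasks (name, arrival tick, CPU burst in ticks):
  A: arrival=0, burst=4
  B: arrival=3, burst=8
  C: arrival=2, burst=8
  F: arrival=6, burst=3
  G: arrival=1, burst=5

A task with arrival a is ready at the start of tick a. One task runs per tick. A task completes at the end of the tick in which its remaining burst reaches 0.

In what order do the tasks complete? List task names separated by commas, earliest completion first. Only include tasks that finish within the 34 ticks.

t=0: L0/L1/L2 = A/-/- → run A
t=1: L0/L1/L2 = AG/-/- → run A
t=2: L0/L1/L2 = AGC/-/- → run A
t=3: L0/L1/L2 = AGCB/-/- → run A
t=4: L0/L1/L2 = GCB/-/- → run G
t=5: L0/L1/L2 = GCB/-/- → run G
t=6: L0/L1/L2 = GCBF/-/- → run G
t=7: L0/L1/L2 = GCBF/-/- → run G
t=8: L0/L1/L2 = CBF/G/- → run C
t=9: L0/L1/L2 = CBF/G/- → run C
t=10: L0/L1/L2 = CBF/G/- → run C
t=11: L0/L1/L2 = CBF/G/- → run C
t=12: L0/L1/L2 = BF/GC/- → run B
t=13: L0/L1/L2 = BF/GC/- → run B
t=14: L0/L1/L2 = BF/GC/- → run B
t=15: L0/L1/L2 = BF/GC/- → run B
t=16: L0/L1/L2 = F/GCB/- → run F
t=17: L0/L1/L2 = F/GCB/- → run F
t=18: L0/L1/L2 = F/GCB/- → run F
t=19: L0/L1/L2 = -/GCB/- → run G
t=20: L0/L1/L2 = -/CB/- → run C
t=21: L0/L1/L2 = -/CB/- → run C
t=22: L0/L1/L2 = -/CB/- → run C
t=23: L0/L1/L2 = -/CB/- → run C
t=24: L0/L1/L2 = -/B/- → run B
t=25: L0/L1/L2 = -/B/- → run B
t=26: L0/L1/L2 = -/B/- → run B
t=27: L0/L1/L2 = -/B/- → run B
t=28: (idle)
t=29: (idle)
t=30: (idle)
t=31: (idle)
t=32: (idle)
t=33: (idle)

completion order = A, F, G, C, B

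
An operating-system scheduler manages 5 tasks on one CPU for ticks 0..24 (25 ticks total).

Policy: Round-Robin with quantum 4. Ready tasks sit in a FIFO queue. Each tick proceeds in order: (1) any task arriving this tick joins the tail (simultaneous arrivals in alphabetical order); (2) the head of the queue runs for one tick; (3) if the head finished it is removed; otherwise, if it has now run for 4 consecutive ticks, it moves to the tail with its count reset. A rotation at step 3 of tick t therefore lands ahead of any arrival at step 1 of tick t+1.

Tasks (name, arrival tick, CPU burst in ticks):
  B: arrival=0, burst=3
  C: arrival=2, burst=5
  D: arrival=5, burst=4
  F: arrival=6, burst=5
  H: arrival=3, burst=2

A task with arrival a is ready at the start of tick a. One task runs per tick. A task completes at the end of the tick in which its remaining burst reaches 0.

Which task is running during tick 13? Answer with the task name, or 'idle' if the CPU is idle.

running at tick 13 = F

t=0: queue=[B] q_used=0 → run B
t=1: queue=[B] q_used=1 → run B
t=2: queue=[B,C] q_used=2 → run B
t=3: queue=[C,H] q_used=0 → run C
t=4: queue=[C,H] q_used=1 → run C
t=5: queue=[C,H,D] q_used=2 → run C
t=6: queue=[C,H,D,F] q_used=3 → run C
t=7: queue=[H,D,F,C] q_used=0 → run H
t=8: queue=[H,D,F,C] q_used=1 → run H
t=9: queue=[D,F,C] q_used=0 → run D
t=10: queue=[D,F,C] q_used=1 → run D
t=11: queue=[D,F,C] q_used=2 → run D
t=12: queue=[D,F,C] q_used=3 → run D
t=13: queue=[F,C] q_used=0 → run F
t=14: queue=[F,C] q_used=1 → run F
t=15: queue=[F,C] q_used=2 → run F
t=16: queue=[F,C] q_used=3 → run F
t=17: queue=[C,F] q_used=0 → run C
t=18: queue=[F] q_used=0 → run F
t=19: (idle)
t=20: (idle)
t=21: (idle)
t=22: (idle)
t=23: (idle)
t=24: (idle)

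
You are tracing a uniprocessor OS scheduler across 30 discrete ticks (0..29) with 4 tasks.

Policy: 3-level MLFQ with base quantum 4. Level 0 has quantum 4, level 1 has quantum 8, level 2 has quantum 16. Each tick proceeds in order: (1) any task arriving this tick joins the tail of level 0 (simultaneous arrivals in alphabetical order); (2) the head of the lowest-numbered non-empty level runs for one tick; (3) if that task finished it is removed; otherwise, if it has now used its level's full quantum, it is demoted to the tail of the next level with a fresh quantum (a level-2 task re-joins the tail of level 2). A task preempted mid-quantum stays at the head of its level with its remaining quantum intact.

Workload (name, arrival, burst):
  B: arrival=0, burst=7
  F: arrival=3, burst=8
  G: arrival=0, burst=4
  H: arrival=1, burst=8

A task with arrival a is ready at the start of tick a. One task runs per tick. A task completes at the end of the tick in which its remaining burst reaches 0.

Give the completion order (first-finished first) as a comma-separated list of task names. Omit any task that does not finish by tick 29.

t=0: L0/L1/L2 = BG/-/- → run B
t=1: L0/L1/L2 = BGH/-/- → run B
t=2: L0/L1/L2 = BGH/-/- → run B
t=3: L0/L1/L2 = BGHF/-/- → run B
t=4: L0/L1/L2 = GHF/B/- → run G
t=5: L0/L1/L2 = GHF/B/- → run G
t=6: L0/L1/L2 = GHF/B/- → run G
t=7: L0/L1/L2 = GHF/B/- → run G
t=8: L0/L1/L2 = HF/B/- → run H
t=9: L0/L1/L2 = HF/B/- → run H
t=10: L0/L1/L2 = HF/B/- → run H
t=11: L0/L1/L2 = HF/B/- → run H
t=12: L0/L1/L2 = F/BH/- → run F
t=13: L0/L1/L2 = F/BH/- → run F
t=14: L0/L1/L2 = F/BH/- → run F
t=15: L0/L1/L2 = F/BH/- → run F
t=16: L0/L1/L2 = -/BHF/- → run B
t=17: L0/L1/L2 = -/BHF/- → run B
t=18: L0/L1/L2 = -/BHF/- → run B
t=19: L0/L1/L2 = -/HF/- → run H
t=20: L0/L1/L2 = -/HF/- → run H
t=21: L0/L1/L2 = -/HF/- → run H
t=22: L0/L1/L2 = -/HF/- → run H
t=23: L0/L1/L2 = -/F/- → run F
t=24: L0/L1/L2 = -/F/- → run F
t=25: L0/L1/L2 = -/F/- → run F
t=26: L0/L1/L2 = -/F/- → run F
t=27: (idle)
t=28: (idle)
t=29: (idle)

completion order = G, B, H, F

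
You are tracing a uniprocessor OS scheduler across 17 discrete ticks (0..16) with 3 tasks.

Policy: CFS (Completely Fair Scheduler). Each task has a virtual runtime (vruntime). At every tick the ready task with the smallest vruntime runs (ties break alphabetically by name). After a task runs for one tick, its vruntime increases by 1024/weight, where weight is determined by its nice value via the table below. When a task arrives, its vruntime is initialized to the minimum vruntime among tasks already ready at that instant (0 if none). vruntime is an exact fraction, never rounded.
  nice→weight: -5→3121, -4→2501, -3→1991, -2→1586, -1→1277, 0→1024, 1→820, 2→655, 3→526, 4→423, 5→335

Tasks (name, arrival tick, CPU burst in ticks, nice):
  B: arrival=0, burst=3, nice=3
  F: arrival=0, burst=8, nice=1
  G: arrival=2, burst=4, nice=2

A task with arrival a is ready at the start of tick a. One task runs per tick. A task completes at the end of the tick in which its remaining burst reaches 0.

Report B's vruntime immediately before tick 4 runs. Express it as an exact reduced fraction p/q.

t=0: vr[B=0 F=0] → run B
t=1: vr[B=512/263 F=0] → run F
t=2: vr[B=512/263 F=256/205 G=256/205] → run F
t=3: vr[B=512/263 F=512/205 G=256/205] → run G
t=4: vr[B=512/263 F=512/205 G=15104/5371] → run B
t=5: vr[B=1024/263 F=512/205 G=15104/5371] → run F
t=6: vr[B=1024/263 F=768/205 G=15104/5371] → run G
t=7: vr[B=1024/263 F=768/205 G=117504/26855] → run F
t=8: vr[B=1024/263 F=1024/205 G=117504/26855] → run B
t=9: vr[F=1024/205 G=117504/26855] → run G
t=10: vr[F=1024/205 G=159488/26855] → run F
t=11: vr[F=256/41 G=159488/26855] → run G
t=12: vr[F=256/41] → run F
t=13: vr[F=1536/205] → run F
t=14: vr[F=1792/205] → run F
t=15: (idle)
t=16: (idle)

vruntime(B, start of tick 4) = 512/263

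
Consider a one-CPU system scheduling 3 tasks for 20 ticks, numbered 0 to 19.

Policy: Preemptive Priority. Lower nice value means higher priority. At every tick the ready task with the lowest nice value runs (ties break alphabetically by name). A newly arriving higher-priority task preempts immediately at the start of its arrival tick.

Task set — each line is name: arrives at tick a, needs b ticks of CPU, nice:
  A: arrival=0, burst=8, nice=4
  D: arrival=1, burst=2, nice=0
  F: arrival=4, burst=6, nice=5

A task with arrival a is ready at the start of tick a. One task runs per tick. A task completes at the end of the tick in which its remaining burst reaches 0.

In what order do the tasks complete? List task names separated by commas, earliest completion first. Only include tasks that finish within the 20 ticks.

completion order = D, A, F

t=0: ready={A} → run A
t=1: ready={A,D} → run D
t=2: ready={A,D} → run D
t=3: ready={A} → run A
t=4: ready={A,F} → run A
t=5: ready={A,F} → run A
t=6: ready={A,F} → run A
t=7: ready={A,F} → run A
t=8: ready={A,F} → run A
t=9: ready={A,F} → run A
t=10: ready={F} → run F
t=11: ready={F} → run F
t=12: ready={F} → run F
t=13: ready={F} → run F
t=14: ready={F} → run F
t=15: ready={F} → run F
t=16: (idle)
t=17: (idle)
t=18: (idle)
t=19: (idle)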